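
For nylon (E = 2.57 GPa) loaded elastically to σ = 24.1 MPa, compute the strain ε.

ε = σ/E = 24.1 / 2570 = 9.38×10⁻³.

9.38×10⁻³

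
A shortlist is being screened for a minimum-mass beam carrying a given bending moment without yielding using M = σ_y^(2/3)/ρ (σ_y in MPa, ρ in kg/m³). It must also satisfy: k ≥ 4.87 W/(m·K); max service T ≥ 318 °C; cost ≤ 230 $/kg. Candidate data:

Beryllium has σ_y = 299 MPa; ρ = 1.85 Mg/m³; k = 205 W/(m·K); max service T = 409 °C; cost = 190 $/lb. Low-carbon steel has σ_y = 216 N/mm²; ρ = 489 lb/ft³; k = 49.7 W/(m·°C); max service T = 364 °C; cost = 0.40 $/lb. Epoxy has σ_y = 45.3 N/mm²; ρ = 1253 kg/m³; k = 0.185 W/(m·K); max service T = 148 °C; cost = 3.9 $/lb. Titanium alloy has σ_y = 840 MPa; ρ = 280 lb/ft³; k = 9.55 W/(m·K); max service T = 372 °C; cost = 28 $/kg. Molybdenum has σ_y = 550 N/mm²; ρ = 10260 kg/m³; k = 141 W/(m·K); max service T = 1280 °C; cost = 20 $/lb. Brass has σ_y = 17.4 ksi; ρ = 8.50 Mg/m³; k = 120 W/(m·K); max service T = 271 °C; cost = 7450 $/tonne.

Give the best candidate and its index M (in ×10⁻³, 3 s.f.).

titanium alloy, M = 19.8×10⁻³

Screen on constraints: k ≥ 4.87 W/(m·K); max service T ≥ 318 °C; cost ≤ 230 $/kg. Survivors: low-carbon steel, titanium alloy, molybdenum.
Normalizing units and computing the index:
  low-carbon steel: σ_y = 216.0 MPa, ρ = 7833 kg/m³
  titanium alloy: σ_y = 840.0 MPa, ρ = 4485 kg/m³
  molybdenum: σ_y = 550.0 MPa, ρ = 10260 kg/m³
  titanium alloy: M = 19.8×10⁻³
  molybdenum: M = 6.54×10⁻³
  low-carbon steel: M = 4.60×10⁻³
Highest index: titanium alloy.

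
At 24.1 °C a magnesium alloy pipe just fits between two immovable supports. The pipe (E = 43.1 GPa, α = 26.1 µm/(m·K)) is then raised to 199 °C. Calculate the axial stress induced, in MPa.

ΔT = 174.9 K. Constrained thermal stress σ = E·α·ΔT = 43.10×10³ MPa × 26.1×10⁻⁶ × 174.9 = 197 MPa (compressive).

197 MPa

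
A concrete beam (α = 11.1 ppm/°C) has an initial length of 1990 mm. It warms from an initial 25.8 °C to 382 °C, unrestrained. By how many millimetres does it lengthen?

7.87 mm

ΔT = 382 − 25.8 = 356.2 K.
ΔL = α·L₀·ΔT = 11.1×10⁻⁶ × 1990 mm × 356.2 K = 7.87 mm.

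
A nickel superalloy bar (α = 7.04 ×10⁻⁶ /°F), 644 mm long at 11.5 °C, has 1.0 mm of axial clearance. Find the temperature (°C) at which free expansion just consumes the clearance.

134 °C

α = 7.04×10⁻⁶/°F × 9/5 = 12.7×10⁻⁶/K.
α·L₀·ΔT = 1.0 mm ⇒ ΔT = 1.0 / (12.7×10⁻⁶ × 644.0) = 122.5 K.
T = 11.5 + 122.5 = 134.0 °C.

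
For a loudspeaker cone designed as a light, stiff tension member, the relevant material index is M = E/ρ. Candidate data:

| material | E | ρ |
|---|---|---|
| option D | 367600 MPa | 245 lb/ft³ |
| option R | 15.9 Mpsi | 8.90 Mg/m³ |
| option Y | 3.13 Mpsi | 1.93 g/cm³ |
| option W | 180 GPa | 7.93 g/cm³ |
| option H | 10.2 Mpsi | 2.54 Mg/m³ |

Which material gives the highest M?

option D

Convert each candidate to consistent units, then evaluate M:
  option D: E = 367.6 GPa, ρ = 3925 kg/m³
  option R: E = 109.6 GPa, ρ = 8900 kg/m³
  option Y: E = 21.58 GPa, ρ = 1930 kg/m³
  option W: E = 180.0 GPa, ρ = 7930 kg/m³
  option H: E = 70.33 GPa, ρ = 2540 kg/m³
  option D: M = 93.7 MN·m/kg
  option H: M = 27.7 MN·m/kg
  option W: M = 22.7 MN·m/kg
  option R: M = 12.3 MN·m/kg
  option Y: M = 11.2 MN·m/kg
Option D ranks first.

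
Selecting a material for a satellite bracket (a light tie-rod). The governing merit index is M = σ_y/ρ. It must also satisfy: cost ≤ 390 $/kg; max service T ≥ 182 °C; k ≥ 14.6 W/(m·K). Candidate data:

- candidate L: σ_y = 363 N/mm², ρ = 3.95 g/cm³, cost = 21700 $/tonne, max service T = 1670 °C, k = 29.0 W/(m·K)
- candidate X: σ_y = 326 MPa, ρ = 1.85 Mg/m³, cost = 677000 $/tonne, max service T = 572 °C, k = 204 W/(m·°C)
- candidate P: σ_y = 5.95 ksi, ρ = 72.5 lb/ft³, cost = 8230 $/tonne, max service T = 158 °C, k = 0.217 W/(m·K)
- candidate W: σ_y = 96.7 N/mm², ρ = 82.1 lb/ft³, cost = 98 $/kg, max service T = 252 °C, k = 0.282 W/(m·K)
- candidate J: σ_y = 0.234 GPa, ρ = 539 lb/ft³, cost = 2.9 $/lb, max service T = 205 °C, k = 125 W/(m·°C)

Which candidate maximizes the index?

candidate L

Screen on constraints: cost ≤ 390 $/kg; max service T ≥ 182 °C; k ≥ 14.6 W/(m·K). Survivors: candidate L, candidate J.
Normalizing units and computing the index:
  candidate L: σ_y = 363.0 MPa, ρ = 3950 kg/m³
  candidate J: σ_y = 234.0 MPa, ρ = 8634 kg/m³
  candidate L: M = 91.9 kN·m/kg
  candidate J: M = 27.1 kN·m/kg
Highest index: candidate L.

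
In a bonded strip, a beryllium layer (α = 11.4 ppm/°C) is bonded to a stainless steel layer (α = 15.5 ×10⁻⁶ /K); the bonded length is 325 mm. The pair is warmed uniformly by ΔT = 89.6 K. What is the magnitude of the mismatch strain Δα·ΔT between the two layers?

3.67×10⁻⁴

Δα = |11.4 − 15.5|×10⁻⁶/K = 4.10×10⁻⁶/K.
Mismatch strain = Δα·ΔT = 4.10×10⁻⁶ × 89.6 = 3.67×10⁻⁴.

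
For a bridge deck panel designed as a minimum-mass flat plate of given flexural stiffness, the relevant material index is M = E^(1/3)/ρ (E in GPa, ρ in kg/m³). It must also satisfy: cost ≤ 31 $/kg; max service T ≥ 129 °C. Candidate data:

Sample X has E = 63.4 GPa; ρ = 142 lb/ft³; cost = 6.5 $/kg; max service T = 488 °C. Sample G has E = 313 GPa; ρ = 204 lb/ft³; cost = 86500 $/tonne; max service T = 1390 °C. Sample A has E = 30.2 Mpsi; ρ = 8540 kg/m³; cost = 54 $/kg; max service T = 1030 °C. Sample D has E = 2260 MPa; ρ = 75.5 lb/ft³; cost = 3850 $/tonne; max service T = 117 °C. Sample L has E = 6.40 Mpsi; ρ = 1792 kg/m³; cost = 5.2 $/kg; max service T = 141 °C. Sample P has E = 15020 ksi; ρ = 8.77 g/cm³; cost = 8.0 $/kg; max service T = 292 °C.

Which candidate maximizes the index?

Screen on constraints: cost ≤ 31 $/kg; max service T ≥ 129 °C. Survivors: sample X, sample L, sample P.
After converting to SI:
  sample X: E = 63.40 GPa, ρ = 2275 kg/m³
  sample L: E = 44.13 GPa, ρ = 1792 kg/m³
  sample P: E = 103.6 GPa, ρ = 8770 kg/m³
  sample L: M = 1.97×10⁻³
  sample X: M = 1.75×10⁻³
  sample P: M = 0.535×10⁻³
The maximum is for sample L.

sample L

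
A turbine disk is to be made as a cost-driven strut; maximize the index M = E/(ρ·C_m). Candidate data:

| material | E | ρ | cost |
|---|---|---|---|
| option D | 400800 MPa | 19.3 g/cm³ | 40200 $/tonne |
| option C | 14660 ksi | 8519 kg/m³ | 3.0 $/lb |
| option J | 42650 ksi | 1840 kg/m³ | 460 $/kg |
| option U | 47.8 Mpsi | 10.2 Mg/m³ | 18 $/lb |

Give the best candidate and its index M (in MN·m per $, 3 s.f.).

In SI units:
  option D: E = 400.8 GPa, ρ = 19300 kg/m³, cost = 40.20 $/kg
  option C: E = 101.1 GPa, ρ = 8519 kg/m³, cost = 6.614 $/kg
  option J: E = 294.1 GPa, ρ = 1840 kg/m³, cost = 460.0 $/kg
  option U: E = 329.6 GPa, ρ = 10200 kg/m³, cost = 39.68 $/kg
  option C: M = 1.79 MN·m per $
  option U: M = 0.814 MN·m per $
  option D: M = 0.517 MN·m per $
  option J: M = 0.347 MN·m per $
Highest index: option C.

option C, M = 1.79 MN·m per $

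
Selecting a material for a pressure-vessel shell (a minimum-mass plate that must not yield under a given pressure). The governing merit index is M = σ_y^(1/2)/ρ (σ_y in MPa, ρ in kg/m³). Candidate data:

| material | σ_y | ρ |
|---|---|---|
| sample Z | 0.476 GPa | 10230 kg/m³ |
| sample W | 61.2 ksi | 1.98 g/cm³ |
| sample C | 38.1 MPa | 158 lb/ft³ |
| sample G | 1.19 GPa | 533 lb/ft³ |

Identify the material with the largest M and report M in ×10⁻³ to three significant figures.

sample W, M = 10.4×10⁻³

Convert each candidate to consistent units, then evaluate M:
  sample Z: σ_y = 476.0 MPa, ρ = 10230 kg/m³
  sample W: σ_y = 422.0 MPa, ρ = 1980 kg/m³
  sample C: σ_y = 38.10 MPa, ρ = 2531 kg/m³
  sample G: σ_y = 1190 MPa, ρ = 8538 kg/m³
  sample W: M = 10.4×10⁻³
  sample G: M = 4.04×10⁻³
  sample C: M = 2.44×10⁻³
  sample Z: M = 2.13×10⁻³
Highest index: sample W.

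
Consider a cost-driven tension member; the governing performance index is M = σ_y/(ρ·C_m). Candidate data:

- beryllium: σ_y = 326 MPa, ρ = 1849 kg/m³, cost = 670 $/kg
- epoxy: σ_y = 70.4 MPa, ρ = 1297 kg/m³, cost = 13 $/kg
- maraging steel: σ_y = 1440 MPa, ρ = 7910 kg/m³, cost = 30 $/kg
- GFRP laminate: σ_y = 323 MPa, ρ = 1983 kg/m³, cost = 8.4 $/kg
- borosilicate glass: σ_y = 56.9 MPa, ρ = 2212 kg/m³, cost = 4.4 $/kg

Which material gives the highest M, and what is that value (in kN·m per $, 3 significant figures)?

Per-candidate index values:
  GFRP laminate: M = 19.4 kN·m per $
  maraging steel: M = 6.07 kN·m per $
  borosilicate glass: M = 5.85 kN·m per $
  epoxy: M = 4.18 kN·m per $
  beryllium: M = 0.263 kN·m per $
GFRP laminate ranks first.

GFRP laminate, M = 19.4 kN·m per $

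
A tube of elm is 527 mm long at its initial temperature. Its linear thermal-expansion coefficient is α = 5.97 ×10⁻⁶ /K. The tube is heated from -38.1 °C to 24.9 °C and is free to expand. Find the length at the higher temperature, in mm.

527.20 mm

ΔT = 24.9 − (-38.1) = 63.00 K.
ΔL = α·L₀·ΔT = 5.97×10⁻⁶ × 527 mm × 63.00 K = 0.198 mm.
L = L₀ + ΔL = 527 + 0.198 = 527.20 mm.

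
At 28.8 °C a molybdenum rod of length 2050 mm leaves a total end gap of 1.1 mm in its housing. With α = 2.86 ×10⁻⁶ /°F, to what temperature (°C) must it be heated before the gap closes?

133 °C

α = 2.86×10⁻⁶/°F × 9/5 = 5.15×10⁻⁶/K.
α·L₀·ΔT = 1.1 mm ⇒ ΔT = 1.1 / (5.15×10⁻⁶ × 2050.0) = 104.2 K.
T = 28.8 + 104.2 = 133.0 °C.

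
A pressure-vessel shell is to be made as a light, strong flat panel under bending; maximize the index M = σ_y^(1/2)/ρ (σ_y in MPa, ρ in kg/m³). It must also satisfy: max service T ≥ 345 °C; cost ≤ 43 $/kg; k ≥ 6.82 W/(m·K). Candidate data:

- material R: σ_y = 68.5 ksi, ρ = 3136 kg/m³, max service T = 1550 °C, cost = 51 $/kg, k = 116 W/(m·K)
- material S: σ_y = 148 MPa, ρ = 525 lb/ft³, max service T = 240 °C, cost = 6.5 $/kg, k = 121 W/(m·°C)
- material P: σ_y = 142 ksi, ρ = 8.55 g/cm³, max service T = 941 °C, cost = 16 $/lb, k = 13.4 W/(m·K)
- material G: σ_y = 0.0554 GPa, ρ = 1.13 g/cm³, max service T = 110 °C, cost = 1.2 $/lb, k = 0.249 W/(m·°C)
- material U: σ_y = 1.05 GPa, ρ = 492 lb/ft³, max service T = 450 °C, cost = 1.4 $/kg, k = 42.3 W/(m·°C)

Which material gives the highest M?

Screen on constraints: max service T ≥ 345 °C; cost ≤ 43 $/kg; k ≥ 6.82 W/(m·K). Survivors: material P, material U.
Putting every candidate on a common basis:
  material P: σ_y = 979.1 MPa, ρ = 8550 kg/m³
  material U: σ_y = 1050 MPa, ρ = 7881 kg/m³
  material U: M = 4.11×10⁻³
  material P: M = 3.66×10⁻³
Material U has the largest M.

material U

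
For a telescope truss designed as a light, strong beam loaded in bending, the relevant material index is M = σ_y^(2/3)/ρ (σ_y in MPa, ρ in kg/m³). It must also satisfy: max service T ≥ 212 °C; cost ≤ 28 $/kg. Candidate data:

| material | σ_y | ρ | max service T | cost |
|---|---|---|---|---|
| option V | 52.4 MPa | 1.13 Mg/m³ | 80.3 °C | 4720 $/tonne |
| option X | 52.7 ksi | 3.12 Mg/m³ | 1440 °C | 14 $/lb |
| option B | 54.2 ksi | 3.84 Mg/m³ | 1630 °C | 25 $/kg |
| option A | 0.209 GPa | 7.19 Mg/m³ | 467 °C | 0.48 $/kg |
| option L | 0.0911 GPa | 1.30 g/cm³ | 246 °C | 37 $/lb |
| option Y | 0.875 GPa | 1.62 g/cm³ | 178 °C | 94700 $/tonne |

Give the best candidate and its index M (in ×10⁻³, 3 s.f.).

Screen on constraints: max service T ≥ 212 °C; cost ≤ 28 $/kg. Survivors: option B, option A.
Putting every candidate on a common basis:
  option B: σ_y = 373.7 MPa, ρ = 3840 kg/m³
  option A: σ_y = 209.0 MPa, ρ = 7190 kg/m³
  option B: M = 13.5×10⁻³
  option A: M = 4.90×10⁻³
Highest index: option B.

option B, M = 13.5×10⁻³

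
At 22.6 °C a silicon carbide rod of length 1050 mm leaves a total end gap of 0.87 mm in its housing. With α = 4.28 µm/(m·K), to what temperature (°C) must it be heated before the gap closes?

α·L₀·ΔT = 0.87 mm ⇒ ΔT = 0.87 / (4.28×10⁻⁶ × 1050.0) = 193.6 K.
T = 22.6 + 193.6 = 216.2 °C.

216 °C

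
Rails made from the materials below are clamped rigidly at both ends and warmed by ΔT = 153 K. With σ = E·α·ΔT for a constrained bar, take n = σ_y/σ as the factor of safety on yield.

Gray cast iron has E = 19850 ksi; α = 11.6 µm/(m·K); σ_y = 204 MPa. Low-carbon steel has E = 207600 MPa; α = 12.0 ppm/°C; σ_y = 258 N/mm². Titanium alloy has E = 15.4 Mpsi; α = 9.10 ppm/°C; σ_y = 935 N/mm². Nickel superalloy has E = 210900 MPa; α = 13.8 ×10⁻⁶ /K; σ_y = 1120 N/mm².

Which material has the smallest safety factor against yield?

In consistent units (E in GPa, α in ×10⁻⁶/K, σ_y in MPa):
  gray cast iron: E = 136.9, α = 11.6, σ_y = 204.0 → σ = 243 MPa, n = 0.840
  low-carbon steel: E = 207.6, α = 12.0, σ_y = 258.0 → σ = 381 MPa, n = 0.677
  titanium alloy: E = 106.2, α = 9.10, σ_y = 935.0 → σ = 148 MPa, n = 6.32
  nickel superalloy: E = 210.9, α = 13.8, σ_y = 1120 → σ = 445 MPa, n = 2.52
The minimum is low-carbon steel at n = 0.677.

low-carbon steel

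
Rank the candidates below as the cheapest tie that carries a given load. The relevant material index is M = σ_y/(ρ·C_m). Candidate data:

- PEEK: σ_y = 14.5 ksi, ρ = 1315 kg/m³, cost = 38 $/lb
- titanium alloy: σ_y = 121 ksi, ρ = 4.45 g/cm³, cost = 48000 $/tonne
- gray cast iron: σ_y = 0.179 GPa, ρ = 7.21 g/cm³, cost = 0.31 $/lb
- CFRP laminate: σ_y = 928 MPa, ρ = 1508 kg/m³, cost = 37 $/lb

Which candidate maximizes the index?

In SI units:
  PEEK: σ_y = 99.97 MPa, ρ = 1315 kg/m³, cost = 83.77 $/kg
  titanium alloy: σ_y = 834.3 MPa, ρ = 4450 kg/m³, cost = 48.00 $/kg
  gray cast iron: σ_y = 179.0 MPa, ρ = 7210 kg/m³, cost = 0.6834 $/kg
  CFRP laminate: σ_y = 928.0 MPa, ρ = 1508 kg/m³, cost = 81.57 $/kg
  gray cast iron: M = 36.3 kN·m per $
  CFRP laminate: M = 7.54 kN·m per $
  titanium alloy: M = 3.91 kN·m per $
  PEEK: M = 0.908 kN·m per $
Gray cast iron has the largest M.

gray cast iron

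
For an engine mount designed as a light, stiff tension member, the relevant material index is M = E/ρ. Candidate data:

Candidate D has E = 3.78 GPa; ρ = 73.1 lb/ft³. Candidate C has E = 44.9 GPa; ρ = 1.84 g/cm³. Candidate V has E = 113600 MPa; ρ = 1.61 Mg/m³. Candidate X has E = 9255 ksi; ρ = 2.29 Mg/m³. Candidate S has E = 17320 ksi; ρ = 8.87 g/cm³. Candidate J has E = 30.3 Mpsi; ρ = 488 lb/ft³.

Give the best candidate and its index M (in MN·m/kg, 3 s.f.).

After converting to SI:
  candidate D: E = 3.780 GPa, ρ = 1171 kg/m³
  candidate C: E = 44.90 GPa, ρ = 1840 kg/m³
  candidate V: E = 113.6 GPa, ρ = 1610 kg/m³
  candidate X: E = 63.81 GPa, ρ = 2290 kg/m³
  candidate S: E = 119.4 GPa, ρ = 8870 kg/m³
  candidate J: E = 208.9 GPa, ρ = 7817 kg/m³
  candidate V: M = 70.6 MN·m/kg
  candidate X: M = 27.9 MN·m/kg
  candidate J: M = 26.7 MN·m/kg
  candidate C: M = 24.4 MN·m/kg
  candidate S: M = 13.5 MN·m/kg
  candidate D: M = 3.23 MN·m/kg
Candidate V ranks first.

candidate V, M = 70.6 MN·m/kg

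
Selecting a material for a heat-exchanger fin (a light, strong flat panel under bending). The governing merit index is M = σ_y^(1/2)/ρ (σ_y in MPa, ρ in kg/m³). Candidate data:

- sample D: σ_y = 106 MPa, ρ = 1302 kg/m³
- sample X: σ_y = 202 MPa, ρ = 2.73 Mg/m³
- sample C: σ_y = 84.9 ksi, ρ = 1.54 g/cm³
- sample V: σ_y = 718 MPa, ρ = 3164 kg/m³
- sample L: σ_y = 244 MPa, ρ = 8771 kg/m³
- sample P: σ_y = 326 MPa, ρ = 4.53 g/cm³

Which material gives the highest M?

sample C

Normalizing units and computing the index:
  sample D: σ_y = 106.0 MPa, ρ = 1302 kg/m³
  sample X: σ_y = 202.0 MPa, ρ = 2730 kg/m³
  sample C: σ_y = 585.4 MPa, ρ = 1540 kg/m³
  sample V: σ_y = 718.0 MPa, ρ = 3164 kg/m³
  sample L: σ_y = 244.0 MPa, ρ = 8771 kg/m³
  sample P: σ_y = 326.0 MPa, ρ = 4530 kg/m³
  sample C: M = 15.7×10⁻³
  sample V: M = 8.47×10⁻³
  sample D: M = 7.91×10⁻³
  sample X: M = 5.21×10⁻³
  sample P: M = 3.99×10⁻³
  sample L: M = 1.78×10⁻³
Sample C ranks first.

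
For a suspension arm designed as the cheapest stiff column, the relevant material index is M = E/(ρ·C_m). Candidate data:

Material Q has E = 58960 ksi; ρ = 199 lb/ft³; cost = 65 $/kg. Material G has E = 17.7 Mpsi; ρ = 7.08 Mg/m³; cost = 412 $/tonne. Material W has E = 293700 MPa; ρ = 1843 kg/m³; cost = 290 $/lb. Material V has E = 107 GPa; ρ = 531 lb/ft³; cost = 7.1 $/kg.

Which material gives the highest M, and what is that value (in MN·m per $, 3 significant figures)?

After converting to SI:
  material Q: E = 406.5 GPa, ρ = 3188 kg/m³, cost = 65.00 $/kg
  material G: E = 122.0 GPa, ρ = 7080 kg/m³, cost = 0.4120 $/kg
  material W: E = 293.7 GPa, ρ = 1843 kg/m³, cost = 639.3 $/kg
  material V: E = 107.0 GPa, ρ = 8506 kg/m³, cost = 7.100 $/kg
  material G: M = 41.8 MN·m per $
  material Q: M = 1.96 MN·m per $
  material V: M = 1.77 MN·m per $
  material W: M = 0.249 MN·m per $
The maximum is for material G.

material G, M = 41.8 MN·m per $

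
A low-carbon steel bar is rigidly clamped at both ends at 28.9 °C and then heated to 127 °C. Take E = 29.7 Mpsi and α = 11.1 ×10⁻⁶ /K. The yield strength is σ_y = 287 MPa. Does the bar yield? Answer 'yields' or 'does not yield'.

does not yield

E = 29.7 Mpsi = 204.8 GPa.
ΔT = 98.10 K. Constrained thermal stress σ = E·α·ΔT = 204.8×10³ MPa × 11.1×10⁻⁶ × 98.10 = 223 MPa (compressive).
Compare to σ_y = 287 MPa: σ < σ_y, so it does not yield.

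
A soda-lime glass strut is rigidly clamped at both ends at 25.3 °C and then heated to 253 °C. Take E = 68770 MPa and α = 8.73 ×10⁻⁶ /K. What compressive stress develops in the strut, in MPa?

137 MPa

E = 68770 MPa = 68.77 GPa.
ΔT = 227.7 K. Constrained thermal stress σ = E·α·ΔT = 68.77×10³ MPa × 8.73×10⁻⁶ × 227.7 = 137 MPa (compressive).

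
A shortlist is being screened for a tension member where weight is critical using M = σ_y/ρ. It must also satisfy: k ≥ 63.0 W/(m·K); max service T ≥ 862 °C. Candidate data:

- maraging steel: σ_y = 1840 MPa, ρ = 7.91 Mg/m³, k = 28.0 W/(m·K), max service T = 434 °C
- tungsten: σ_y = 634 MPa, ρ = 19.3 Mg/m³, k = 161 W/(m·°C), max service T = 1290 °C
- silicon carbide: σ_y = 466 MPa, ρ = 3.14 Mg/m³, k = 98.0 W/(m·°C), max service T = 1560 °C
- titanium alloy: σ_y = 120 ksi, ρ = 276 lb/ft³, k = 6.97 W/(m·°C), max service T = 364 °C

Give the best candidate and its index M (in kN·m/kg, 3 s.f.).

silicon carbide, M = 148 kN·m/kg

Screen on constraints: k ≥ 63.0 W/(m·K); max service T ≥ 862 °C. Survivors: tungsten, silicon carbide.
Normalizing units and computing the index:
  tungsten: σ_y = 634.0 MPa, ρ = 19300 kg/m³
  silicon carbide: σ_y = 466.0 MPa, ρ = 3140 kg/m³
  silicon carbide: M = 148 kN·m/kg
  tungsten: M = 32.8 kN·m/kg
Highest index: silicon carbide.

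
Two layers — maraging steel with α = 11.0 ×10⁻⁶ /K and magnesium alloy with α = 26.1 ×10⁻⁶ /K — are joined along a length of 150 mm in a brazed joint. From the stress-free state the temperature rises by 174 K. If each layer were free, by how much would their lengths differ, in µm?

394 µm

Δα = |11.0 − 26.1|×10⁻⁶/K = 15.1×10⁻⁶/K.
ΔL_mismatch = Δα·L·ΔT = 15.1×10⁻⁶ × 150.0 mm × 174.0 K = 394 µm.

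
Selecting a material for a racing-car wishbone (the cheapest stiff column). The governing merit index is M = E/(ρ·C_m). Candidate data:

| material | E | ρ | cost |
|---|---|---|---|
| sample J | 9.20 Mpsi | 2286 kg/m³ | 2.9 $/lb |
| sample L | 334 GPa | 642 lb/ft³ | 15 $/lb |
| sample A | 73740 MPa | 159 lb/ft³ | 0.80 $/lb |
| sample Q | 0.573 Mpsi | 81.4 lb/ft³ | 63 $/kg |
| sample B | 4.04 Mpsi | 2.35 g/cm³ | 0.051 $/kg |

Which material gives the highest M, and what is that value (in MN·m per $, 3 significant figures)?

Putting every candidate on a common basis:
  sample J: E = 63.43 GPa, ρ = 2286 kg/m³, cost = 6.393 $/kg
  sample L: E = 334.0 GPa, ρ = 10280 kg/m³, cost = 33.07 $/kg
  sample A: E = 73.74 GPa, ρ = 2547 kg/m³, cost = 1.764 $/kg
  sample Q: E = 3.951 GPa, ρ = 1304 kg/m³, cost = 63.00 $/kg
  sample B: E = 27.85 GPa, ρ = 2350 kg/m³, cost = 0.05100 $/kg
  sample B: M = 232 MN·m per $
  sample A: M = 16.4 MN·m per $
  sample J: M = 4.34 MN·m per $
  sample L: M = 0.982 MN·m per $
  sample Q: M = 0.0481 MN·m per $
Sample B ranks first.

sample B, M = 232 MN·m per $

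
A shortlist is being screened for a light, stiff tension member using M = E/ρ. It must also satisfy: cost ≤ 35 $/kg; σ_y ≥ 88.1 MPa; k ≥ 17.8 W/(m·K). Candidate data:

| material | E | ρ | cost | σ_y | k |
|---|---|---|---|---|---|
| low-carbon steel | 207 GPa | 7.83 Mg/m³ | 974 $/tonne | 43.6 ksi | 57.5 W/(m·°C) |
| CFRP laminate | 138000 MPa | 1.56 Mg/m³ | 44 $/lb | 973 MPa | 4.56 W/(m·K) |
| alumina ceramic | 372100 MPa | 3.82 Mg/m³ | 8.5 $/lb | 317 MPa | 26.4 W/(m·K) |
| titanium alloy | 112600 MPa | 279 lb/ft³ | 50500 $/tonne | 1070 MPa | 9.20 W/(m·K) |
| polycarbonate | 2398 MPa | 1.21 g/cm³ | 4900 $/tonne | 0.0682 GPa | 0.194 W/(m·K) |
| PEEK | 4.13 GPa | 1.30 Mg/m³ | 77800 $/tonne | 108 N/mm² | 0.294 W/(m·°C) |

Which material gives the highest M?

Screen on constraints: cost ≤ 35 $/kg; σ_y ≥ 88.1 MPa; k ≥ 17.8 W/(m·K). Survivors: low-carbon steel, alumina ceramic.
Normalizing units and computing the index:
  low-carbon steel: E = 207.0 GPa, ρ = 7830 kg/m³
  alumina ceramic: E = 372.1 GPa, ρ = 3820 kg/m³
  alumina ceramic: M = 97.4 MN·m/kg
  low-carbon steel: M = 26.4 MN·m/kg
Highest index: alumina ceramic.

alumina ceramic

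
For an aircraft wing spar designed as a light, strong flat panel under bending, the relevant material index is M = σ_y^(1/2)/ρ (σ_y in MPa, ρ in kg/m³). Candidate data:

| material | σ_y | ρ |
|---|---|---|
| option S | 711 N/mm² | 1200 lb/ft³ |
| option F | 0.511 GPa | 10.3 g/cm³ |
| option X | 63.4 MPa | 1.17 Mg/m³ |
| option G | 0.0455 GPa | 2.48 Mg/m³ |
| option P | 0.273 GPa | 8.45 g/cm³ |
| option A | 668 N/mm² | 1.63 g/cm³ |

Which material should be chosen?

In SI units:
  option S: σ_y = 711.0 MPa, ρ = 19220 kg/m³
  option F: σ_y = 511.0 MPa, ρ = 10300 kg/m³
  option X: σ_y = 63.40 MPa, ρ = 1170 kg/m³
  option G: σ_y = 45.50 MPa, ρ = 2480 kg/m³
  option P: σ_y = 273.0 MPa, ρ = 8450 kg/m³
  option A: σ_y = 668.0 MPa, ρ = 1630 kg/m³
  option A: M = 15.9×10⁻³
  option X: M = 6.81×10⁻³
  option G: M = 2.72×10⁻³
  option F: M = 2.19×10⁻³
  option P: M = 1.96×10⁻³
  option S: M = 1.39×10⁻³
Highest index: option A.

option A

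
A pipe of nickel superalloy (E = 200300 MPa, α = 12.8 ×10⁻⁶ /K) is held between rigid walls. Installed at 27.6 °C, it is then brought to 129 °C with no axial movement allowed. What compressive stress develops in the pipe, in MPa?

E = 200300 MPa = 200.3 GPa.
ΔT = 101.4 K. Constrained thermal stress σ = E·α·ΔT = 200.3×10³ MPa × 12.8×10⁻⁶ × 101.4 = 260 MPa (compressive).

260 MPa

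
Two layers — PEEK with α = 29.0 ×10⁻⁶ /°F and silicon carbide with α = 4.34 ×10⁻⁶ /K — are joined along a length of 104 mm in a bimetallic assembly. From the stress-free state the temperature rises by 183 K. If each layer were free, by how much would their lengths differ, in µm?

911 µm

PEEK: α = 29.0×10⁻⁶/°F × 9/5 = 52.2×10⁻⁶/K.
Δα = |52.2 − 4.34|×10⁻⁶/K = 47.9×10⁻⁶/K.
ΔL_mismatch = Δα·L·ΔT = 47.9×10⁻⁶ × 104.0 mm × 183.0 K = 911 µm.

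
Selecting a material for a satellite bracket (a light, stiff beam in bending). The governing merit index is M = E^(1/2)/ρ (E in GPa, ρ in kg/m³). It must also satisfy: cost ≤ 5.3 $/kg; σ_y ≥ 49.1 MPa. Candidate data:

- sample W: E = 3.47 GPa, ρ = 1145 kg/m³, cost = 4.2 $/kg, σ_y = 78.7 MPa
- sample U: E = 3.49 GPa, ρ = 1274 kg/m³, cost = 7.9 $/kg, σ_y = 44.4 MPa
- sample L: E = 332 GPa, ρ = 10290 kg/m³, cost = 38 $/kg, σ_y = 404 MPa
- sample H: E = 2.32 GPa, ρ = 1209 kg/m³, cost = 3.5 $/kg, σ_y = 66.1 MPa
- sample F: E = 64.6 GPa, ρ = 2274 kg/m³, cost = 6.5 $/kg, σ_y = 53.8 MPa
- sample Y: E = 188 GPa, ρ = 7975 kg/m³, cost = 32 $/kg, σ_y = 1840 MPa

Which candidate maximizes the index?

sample W

Screen on constraints: cost ≤ 5.3 $/kg; σ_y ≥ 49.1 MPa. Survivors: sample W, sample H.
Evaluate M for each candidate:
  sample W: M = 1.63×10⁻³
  sample H: M = 1.26×10⁻³
Sample W has the largest M.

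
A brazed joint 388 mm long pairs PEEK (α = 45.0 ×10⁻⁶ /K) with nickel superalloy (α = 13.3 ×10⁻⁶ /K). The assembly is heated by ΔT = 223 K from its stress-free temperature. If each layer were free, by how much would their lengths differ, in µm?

2740 µm

Δα = |45.0 − 13.3|×10⁻⁶/K = 31.7×10⁻⁶/K.
ΔL_mismatch = Δα·L·ΔT = 31.7×10⁻⁶ × 388.0 mm × 223.0 K = 2740 µm.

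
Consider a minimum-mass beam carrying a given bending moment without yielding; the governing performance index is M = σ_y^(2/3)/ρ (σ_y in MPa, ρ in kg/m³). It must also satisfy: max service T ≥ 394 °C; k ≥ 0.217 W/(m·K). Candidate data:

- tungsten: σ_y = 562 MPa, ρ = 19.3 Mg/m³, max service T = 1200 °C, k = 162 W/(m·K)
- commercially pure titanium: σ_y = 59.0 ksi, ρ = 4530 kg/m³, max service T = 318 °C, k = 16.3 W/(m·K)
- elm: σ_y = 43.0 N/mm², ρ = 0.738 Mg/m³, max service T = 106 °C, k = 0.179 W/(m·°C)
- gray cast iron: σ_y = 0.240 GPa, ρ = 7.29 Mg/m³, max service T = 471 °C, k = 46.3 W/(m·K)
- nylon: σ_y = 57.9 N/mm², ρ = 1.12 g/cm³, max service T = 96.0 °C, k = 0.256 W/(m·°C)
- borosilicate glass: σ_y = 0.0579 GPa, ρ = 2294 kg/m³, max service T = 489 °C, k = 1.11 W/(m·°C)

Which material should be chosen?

borosilicate glass

Screen on constraints: max service T ≥ 394 °C; k ≥ 0.217 W/(m·K). Survivors: tungsten, gray cast iron, borosilicate glass.
After converting to SI:
  tungsten: σ_y = 562.0 MPa, ρ = 19300 kg/m³
  gray cast iron: σ_y = 240.0 MPa, ρ = 7290 kg/m³
  borosilicate glass: σ_y = 57.90 MPa, ρ = 2294 kg/m³
  borosilicate glass: M = 6.52×10⁻³
  gray cast iron: M = 5.30×10⁻³
  tungsten: M = 3.53×10⁻³
Borosilicate glass ranks first.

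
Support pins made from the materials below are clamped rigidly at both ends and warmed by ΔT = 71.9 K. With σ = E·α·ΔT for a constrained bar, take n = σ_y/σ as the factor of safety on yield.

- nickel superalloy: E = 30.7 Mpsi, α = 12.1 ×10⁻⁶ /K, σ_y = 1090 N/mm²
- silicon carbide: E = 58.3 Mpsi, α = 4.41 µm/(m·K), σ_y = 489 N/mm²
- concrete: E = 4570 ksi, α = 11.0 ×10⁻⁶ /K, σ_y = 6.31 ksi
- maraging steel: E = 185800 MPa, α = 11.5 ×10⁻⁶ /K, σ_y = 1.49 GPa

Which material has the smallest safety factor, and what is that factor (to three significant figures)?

With everything in SI (GPa, ×10⁻⁶/K, MPa):
  nickel superalloy: E = 211.7, α = 12.1, σ_y = 1090 → σ = 184 MPa, n = 5.92
  silicon carbide: E = 402.0, α = 4.41, σ_y = 489.0 → σ = 127 MPa, n = 3.84
  concrete: E = 31.51, α = 11.0, σ_y = 43.51 → σ = 24.9 MPa, n = 1.75
  maraging steel: E = 185.8, α = 11.5, σ_y = 1490 → σ = 154 MPa, n = 9.70
Smallest n: concrete with n = 1.75.

concrete, n = 1.75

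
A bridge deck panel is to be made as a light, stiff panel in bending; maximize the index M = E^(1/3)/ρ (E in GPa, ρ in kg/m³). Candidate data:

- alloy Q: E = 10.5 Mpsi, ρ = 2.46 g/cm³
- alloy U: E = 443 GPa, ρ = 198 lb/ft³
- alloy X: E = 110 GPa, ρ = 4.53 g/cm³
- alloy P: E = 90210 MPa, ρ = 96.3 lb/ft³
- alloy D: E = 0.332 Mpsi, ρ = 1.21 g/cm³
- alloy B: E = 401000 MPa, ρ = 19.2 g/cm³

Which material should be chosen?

alloy P

Convert each candidate to consistent units, then evaluate M:
  alloy Q: E = 72.39 GPa, ρ = 2460 kg/m³
  alloy U: E = 443.0 GPa, ρ = 3172 kg/m³
  alloy X: E = 110.0 GPa, ρ = 4530 kg/m³
  alloy P: E = 90.21 GPa, ρ = 1543 kg/m³
  alloy D: E = 2.289 GPa, ρ = 1210 kg/m³
  alloy B: E = 401.0 GPa, ρ = 19200 kg/m³
  alloy P: M = 2.91×10⁻³
  alloy U: M = 2.40×10⁻³
  alloy Q: M = 1.69×10⁻³
  alloy D: M = 1.09×10⁻³
  alloy X: M = 1.06×10⁻³
  alloy B: M = 0.384×10⁻³
Alloy P has the largest M.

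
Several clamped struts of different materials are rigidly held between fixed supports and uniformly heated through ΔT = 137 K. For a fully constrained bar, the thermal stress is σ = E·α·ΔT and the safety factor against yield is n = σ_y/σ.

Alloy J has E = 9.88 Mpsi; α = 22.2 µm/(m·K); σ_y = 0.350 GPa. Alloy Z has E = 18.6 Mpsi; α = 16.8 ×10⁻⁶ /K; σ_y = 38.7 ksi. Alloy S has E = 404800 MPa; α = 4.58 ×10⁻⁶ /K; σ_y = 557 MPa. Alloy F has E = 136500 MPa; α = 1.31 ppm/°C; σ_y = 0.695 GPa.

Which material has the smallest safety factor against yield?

alloy Z

With everything in SI (GPa, ×10⁻⁶/K, MPa):
  alloy J: E = 68.12, α = 22.2, σ_y = 350.0 → σ = 207 MPa, n = 1.69
  alloy Z: E = 128.2, α = 16.8, σ_y = 266.8 → σ = 295 MPa, n = 0.904
  alloy S: E = 404.8, α = 4.58, σ_y = 557.0 → σ = 254 MPa, n = 2.19
  alloy F: E = 136.5, α = 1.31, σ_y = 695.0 → σ = 24.5 MPa, n = 28.4
The minimum is alloy Z at n = 0.904.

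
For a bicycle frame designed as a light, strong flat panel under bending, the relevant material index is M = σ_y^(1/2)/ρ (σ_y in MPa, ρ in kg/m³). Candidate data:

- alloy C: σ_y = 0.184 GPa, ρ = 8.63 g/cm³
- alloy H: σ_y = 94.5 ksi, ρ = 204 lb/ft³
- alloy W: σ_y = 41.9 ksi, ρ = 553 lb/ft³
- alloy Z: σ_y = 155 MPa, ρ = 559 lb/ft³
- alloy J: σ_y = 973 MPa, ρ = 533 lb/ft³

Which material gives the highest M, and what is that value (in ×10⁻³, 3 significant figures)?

In SI units:
  alloy C: σ_y = 184.0 MPa, ρ = 8630 kg/m³
  alloy H: σ_y = 651.6 MPa, ρ = 3268 kg/m³
  alloy W: σ_y = 288.9 MPa, ρ = 8858 kg/m³
  alloy Z: σ_y = 155.0 MPa, ρ = 8954 kg/m³
  alloy J: σ_y = 973.0 MPa, ρ = 8538 kg/m³
  alloy H: M = 7.81×10⁻³
  alloy J: M = 3.65×10⁻³
  alloy W: M = 1.92×10⁻³
  alloy C: M = 1.57×10⁻³
  alloy Z: M = 1.39×10⁻³
Alloy H has the largest M.

alloy H, M = 7.81×10⁻³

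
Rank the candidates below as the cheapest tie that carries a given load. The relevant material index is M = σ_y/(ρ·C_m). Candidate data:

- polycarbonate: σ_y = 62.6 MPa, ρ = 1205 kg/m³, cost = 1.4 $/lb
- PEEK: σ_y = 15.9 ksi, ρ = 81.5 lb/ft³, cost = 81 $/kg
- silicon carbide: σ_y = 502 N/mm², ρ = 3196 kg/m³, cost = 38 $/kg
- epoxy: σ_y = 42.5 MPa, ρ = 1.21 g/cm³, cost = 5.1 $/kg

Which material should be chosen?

polycarbonate

Putting every candidate on a common basis:
  polycarbonate: σ_y = 62.60 MPa, ρ = 1205 kg/m³, cost = 3.086 $/kg
  PEEK: σ_y = 109.6 MPa, ρ = 1306 kg/m³, cost = 81.00 $/kg
  silicon carbide: σ_y = 502.0 MPa, ρ = 3196 kg/m³, cost = 38.00 $/kg
  epoxy: σ_y = 42.50 MPa, ρ = 1210 kg/m³, cost = 5.100 $/kg
  polycarbonate: M = 16.8 kN·m per $
  epoxy: M = 6.89 kN·m per $
  silicon carbide: M = 4.13 kN·m per $
  PEEK: M = 1.04 kN·m per $
Polycarbonate ranks first.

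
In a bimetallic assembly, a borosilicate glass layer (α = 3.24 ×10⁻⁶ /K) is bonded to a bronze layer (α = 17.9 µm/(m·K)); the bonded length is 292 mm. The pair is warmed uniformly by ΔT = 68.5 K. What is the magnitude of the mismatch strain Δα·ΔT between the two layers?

Δα = |3.24 − 17.9|×10⁻⁶/K = 14.7×10⁻⁶/K.
Mismatch strain = Δα·ΔT = 14.7×10⁻⁶ × 68.5 = 1.00×10⁻³.

1.00×10⁻³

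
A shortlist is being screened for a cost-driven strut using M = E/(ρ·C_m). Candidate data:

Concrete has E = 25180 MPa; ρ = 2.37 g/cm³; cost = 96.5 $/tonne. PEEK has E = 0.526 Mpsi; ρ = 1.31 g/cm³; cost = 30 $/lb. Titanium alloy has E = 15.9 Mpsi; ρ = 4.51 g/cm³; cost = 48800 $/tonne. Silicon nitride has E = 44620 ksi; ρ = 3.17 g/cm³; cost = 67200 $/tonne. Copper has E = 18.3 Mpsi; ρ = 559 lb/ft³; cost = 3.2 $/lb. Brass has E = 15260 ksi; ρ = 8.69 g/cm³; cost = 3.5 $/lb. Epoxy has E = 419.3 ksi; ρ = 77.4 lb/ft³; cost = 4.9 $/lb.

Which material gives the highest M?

Normalizing units and computing the index:
  concrete: E = 25.18 GPa, ρ = 2370 kg/m³, cost = 0.09650 $/kg
  PEEK: E = 3.627 GPa, ρ = 1310 kg/m³, cost = 66.14 $/kg
  titanium alloy: E = 109.6 GPa, ρ = 4510 kg/m³, cost = 48.80 $/kg
  silicon nitride: E = 307.6 GPa, ρ = 3170 kg/m³, cost = 67.20 $/kg
  copper: E = 126.2 GPa, ρ = 8954 kg/m³, cost = 7.055 $/kg
  brass: E = 105.2 GPa, ρ = 8690 kg/m³, cost = 7.716 $/kg
  epoxy: E = 2.891 GPa, ρ = 1240 kg/m³, cost = 10.80 $/kg
  concrete: M = 110 MN·m per $
  copper: M = 2.00 MN·m per $
  brass: M = 1.57 MN·m per $
  silicon nitride: M = 1.44 MN·m per $
  titanium alloy: M = 0.498 MN·m per $
  epoxy: M = 0.216 MN·m per $
  PEEK: M = 0.0419 MN·m per $
Highest index: concrete.

concrete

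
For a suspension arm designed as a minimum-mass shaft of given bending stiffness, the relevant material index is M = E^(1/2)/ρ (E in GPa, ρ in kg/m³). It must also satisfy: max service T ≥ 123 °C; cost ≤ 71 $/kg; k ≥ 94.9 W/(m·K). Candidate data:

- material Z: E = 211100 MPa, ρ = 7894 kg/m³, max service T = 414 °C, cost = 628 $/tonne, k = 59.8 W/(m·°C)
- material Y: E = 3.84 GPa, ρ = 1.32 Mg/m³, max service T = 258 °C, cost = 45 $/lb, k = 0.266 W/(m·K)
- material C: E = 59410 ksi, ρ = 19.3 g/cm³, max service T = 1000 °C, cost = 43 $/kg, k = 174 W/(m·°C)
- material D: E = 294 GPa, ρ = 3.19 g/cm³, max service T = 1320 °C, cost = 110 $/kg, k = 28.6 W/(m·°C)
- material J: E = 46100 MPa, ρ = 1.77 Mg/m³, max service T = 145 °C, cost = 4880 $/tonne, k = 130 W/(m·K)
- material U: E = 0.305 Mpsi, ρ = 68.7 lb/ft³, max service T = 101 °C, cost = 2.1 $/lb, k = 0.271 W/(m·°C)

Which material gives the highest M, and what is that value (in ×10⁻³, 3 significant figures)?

material J, M = 3.84×10⁻³

Screen on constraints: max service T ≥ 123 °C; cost ≤ 71 $/kg; k ≥ 94.9 W/(m·K). Survivors: material C, material J.
In SI units:
  material C: E = 409.6 GPa, ρ = 19300 kg/m³
  material J: E = 46.10 GPa, ρ = 1770 kg/m³
  material J: M = 3.84×10⁻³
  material C: M = 1.05×10⁻³
Highest index: material J.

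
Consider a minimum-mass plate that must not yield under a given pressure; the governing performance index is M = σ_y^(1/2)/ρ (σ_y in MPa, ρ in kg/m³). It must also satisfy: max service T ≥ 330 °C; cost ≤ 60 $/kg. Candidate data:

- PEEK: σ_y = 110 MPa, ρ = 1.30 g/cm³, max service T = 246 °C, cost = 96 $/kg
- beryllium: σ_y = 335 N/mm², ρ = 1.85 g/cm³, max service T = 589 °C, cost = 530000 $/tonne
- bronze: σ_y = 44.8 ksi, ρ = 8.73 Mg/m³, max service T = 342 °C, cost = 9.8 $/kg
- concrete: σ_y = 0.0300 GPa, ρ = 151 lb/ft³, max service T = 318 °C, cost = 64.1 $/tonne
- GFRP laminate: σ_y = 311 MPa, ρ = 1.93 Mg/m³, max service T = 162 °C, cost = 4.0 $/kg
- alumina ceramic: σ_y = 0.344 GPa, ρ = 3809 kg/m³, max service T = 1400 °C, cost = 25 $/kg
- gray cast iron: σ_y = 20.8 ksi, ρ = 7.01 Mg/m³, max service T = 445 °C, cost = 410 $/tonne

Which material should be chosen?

alumina ceramic

Screen on constraints: max service T ≥ 330 °C; cost ≤ 60 $/kg. Survivors: bronze, alumina ceramic, gray cast iron.
Convert each candidate to consistent units, then evaluate M:
  bronze: σ_y = 308.9 MPa, ρ = 8730 kg/m³
  alumina ceramic: σ_y = 344.0 MPa, ρ = 3809 kg/m³
  gray cast iron: σ_y = 143.4 MPa, ρ = 7010 kg/m³
  alumina ceramic: M = 4.87×10⁻³
  bronze: M = 2.01×10⁻³
  gray cast iron: M = 1.71×10⁻³
Highest index: alumina ceramic.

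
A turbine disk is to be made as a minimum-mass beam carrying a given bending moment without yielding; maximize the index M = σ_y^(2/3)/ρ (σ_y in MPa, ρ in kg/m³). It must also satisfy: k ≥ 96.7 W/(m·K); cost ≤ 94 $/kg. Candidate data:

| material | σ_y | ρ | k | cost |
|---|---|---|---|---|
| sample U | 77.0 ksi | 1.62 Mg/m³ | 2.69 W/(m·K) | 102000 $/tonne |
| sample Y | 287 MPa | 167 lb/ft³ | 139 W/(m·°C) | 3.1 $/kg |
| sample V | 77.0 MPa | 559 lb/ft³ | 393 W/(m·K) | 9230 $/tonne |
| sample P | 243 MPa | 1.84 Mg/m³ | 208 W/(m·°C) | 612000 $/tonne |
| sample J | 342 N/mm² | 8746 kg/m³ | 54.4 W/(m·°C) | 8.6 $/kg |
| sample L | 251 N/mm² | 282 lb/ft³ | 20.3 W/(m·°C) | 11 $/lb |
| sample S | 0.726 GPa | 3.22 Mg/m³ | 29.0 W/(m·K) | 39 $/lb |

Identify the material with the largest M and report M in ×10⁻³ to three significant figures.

Screen on constraints: k ≥ 96.7 W/(m·K); cost ≤ 94 $/kg. Survivors: sample Y, sample V.
Putting every candidate on a common basis:
  sample Y: σ_y = 287.0 MPa, ρ = 2675 kg/m³
  sample V: σ_y = 77.00 MPa, ρ = 8954 kg/m³
  sample Y: M = 16.3×10⁻³
  sample V: M = 2.02×10⁻³
The maximum is for sample Y.

sample Y, M = 16.3×10⁻³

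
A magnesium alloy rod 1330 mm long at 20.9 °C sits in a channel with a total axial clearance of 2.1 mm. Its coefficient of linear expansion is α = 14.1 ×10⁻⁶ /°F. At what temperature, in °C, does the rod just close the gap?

83.1 °C

α = 14.1×10⁻⁶/°F × 9/5 = 25.4×10⁻⁶/K.
α·L₀·ΔT = 2.1 mm ⇒ ΔT = 2.1 / (25.4×10⁻⁶ × 1330.0) = 62.21 K.
T = 20.9 + 62.21 = 83.11 °C.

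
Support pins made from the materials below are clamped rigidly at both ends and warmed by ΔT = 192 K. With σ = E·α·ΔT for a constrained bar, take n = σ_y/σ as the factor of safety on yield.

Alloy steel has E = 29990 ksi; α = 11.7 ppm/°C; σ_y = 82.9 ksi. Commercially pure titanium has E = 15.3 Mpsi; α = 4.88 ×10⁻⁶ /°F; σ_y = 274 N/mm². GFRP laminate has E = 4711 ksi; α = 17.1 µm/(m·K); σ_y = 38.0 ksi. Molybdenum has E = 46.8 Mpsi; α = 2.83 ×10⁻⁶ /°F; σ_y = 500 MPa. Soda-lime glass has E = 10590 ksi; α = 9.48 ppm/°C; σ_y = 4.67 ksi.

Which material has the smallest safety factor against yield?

soda-lime glass

In consistent units (E in GPa, α in ×10⁻⁶/K, σ_y in MPa):
  alloy steel: E = 206.8, α = 11.7, σ_y = 571.6 → σ = 464 MPa, n = 1.23
  commercially pure titanium: E = 105.5, α = 8.78, σ_y = 274.0 → σ = 178 MPa, n = 1.54
  GFRP laminate: E = 32.48, α = 17.1, σ_y = 262.0 → σ = 107 MPa, n = 2.46
  molybdenum: E = 322.7, α = 5.09, σ_y = 500.0 → σ = 316 MPa, n = 1.58
  soda-lime glass: E = 73.02, α = 9.48, σ_y = 32.20 → σ = 133 MPa, n = 0.242
Smallest n: soda-lime glass with n = 0.242.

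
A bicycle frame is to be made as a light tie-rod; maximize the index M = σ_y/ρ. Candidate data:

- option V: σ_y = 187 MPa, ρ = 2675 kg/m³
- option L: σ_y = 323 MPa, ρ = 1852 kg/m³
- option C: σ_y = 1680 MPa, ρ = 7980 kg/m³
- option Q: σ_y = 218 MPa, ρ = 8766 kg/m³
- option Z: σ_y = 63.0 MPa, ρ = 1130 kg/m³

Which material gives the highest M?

option C

Evaluate M for each candidate:
  option C: M = 211 kN·m/kg
  option L: M = 174 kN·m/kg
  option V: M = 69.9 kN·m/kg
  option Z: M = 55.8 kN·m/kg
  option Q: M = 24.9 kN·m/kg
Option C ranks first.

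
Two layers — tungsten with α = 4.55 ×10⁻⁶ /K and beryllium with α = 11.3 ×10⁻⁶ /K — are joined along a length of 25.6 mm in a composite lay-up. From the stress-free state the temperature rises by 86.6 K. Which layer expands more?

α(tungsten) = 4.55×10⁻⁶/K vs α(beryllium) = 11.3×10⁻⁶/K.
Higher α expands more for the same ΔT: beryllium.

beryllium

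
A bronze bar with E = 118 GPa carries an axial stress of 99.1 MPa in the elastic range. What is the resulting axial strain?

8.40×10⁻⁴

ε = σ/E = 99.1 / 118000 = 8.40×10⁻⁴.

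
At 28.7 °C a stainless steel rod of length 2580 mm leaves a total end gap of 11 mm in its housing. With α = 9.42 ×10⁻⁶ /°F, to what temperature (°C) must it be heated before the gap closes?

280 °C

α = 9.42×10⁻⁶/°F × 9/5 = 17.0×10⁻⁶/K.
α·L₀·ΔT = 11.0 mm ⇒ ΔT = 11.0 / (17.0×10⁻⁶ × 2580.0) = 251.4 K.
T = 28.7 + 251.4 = 280.1 °C.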